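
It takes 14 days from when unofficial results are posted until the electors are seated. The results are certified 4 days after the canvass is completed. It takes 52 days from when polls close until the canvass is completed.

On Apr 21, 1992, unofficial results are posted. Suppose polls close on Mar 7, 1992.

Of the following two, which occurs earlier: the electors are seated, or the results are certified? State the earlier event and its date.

Unofficial results are posted: Apr 21, 1992.
The electors are seated: Apr 21, 1992 + 14 days = May 5, 1992.
Polls close: Mar 7, 1992.
The canvass is completed: Mar 7, 1992 + 52 days = Apr 28, 1992.
The results are certified: Apr 28, 1992 + 4 days = May 2, 1992.
Comparing: the electors are seated on May 5, 1992 vs the results are certified on May 2, 1992. Earlier: the results are certified.

The results are certified — May 2, 1992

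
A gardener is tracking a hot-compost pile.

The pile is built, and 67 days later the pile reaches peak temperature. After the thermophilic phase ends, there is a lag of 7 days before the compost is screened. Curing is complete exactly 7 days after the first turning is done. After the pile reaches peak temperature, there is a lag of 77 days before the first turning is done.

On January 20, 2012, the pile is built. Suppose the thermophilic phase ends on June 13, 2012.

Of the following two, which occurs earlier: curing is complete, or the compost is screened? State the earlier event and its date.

The pile is built: Jan 20, 2012.
The pile reaches peak temperature: Jan 20, 2012 + 67 days = Mar 27, 2012.
The first turning is done: Mar 27, 2012 + 77 days = Jun 12, 2012.
Curing is complete: Jun 12, 2012 + 7 days = Jun 19, 2012.
The thermophilic phase ends: Jun 13, 2012.
The compost is screened: Jun 13, 2012 + 7 days = Jun 20, 2012.
Comparing: curing is complete on Jun 19, 2012 vs the compost is screened on Jun 20, 2012. Earlier: curing is complete.

Curing is complete — June 19, 2012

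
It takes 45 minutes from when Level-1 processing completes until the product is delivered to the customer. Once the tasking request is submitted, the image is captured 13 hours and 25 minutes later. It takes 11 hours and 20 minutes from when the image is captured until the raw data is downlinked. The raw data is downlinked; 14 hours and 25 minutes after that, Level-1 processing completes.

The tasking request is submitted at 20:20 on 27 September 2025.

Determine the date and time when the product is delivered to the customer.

The tasking request is submitted: 20:20 Sep 27, 2025.
The image is captured: 20:20 Sep 27, 2025 + 13h25m = 09:45 Sep 28, 2025.
The raw data is downlinked: 09:45 Sep 28, 2025 + 11h20m = 21:05 Sep 28, 2025.
Level-1 processing completes: 21:05 Sep 28, 2025 + 14h25m = 11:30 Sep 29, 2025.
The product is delivered to the customer: 11:30 Sep 29, 2025 + 45m = 12:15 Sep 29, 2025.

12:15 on 29 September 2025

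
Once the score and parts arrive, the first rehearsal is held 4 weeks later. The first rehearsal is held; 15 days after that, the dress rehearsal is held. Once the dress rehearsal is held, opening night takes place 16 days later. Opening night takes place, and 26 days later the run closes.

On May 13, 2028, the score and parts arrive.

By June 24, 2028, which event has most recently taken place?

The first rehearsal is held

The score and parts arrive: May 13, 2028.
The first rehearsal is held: May 13, 2028 + 4 weeks = Jun 10, 2028.
The dress rehearsal is held: Jun 10, 2028 + 15 days = Jun 25, 2028.
Opening night takes place: Jun 25, 2028 + 16 days = Jul 11, 2028.
The run closes: Jul 11, 2028 + 26 days = Aug 6, 2028.
Jun 24, 2028 falls between when the first rehearsal is held (Jun 10, 2028) and when the dress rehearsal is held (Jun 25, 2028).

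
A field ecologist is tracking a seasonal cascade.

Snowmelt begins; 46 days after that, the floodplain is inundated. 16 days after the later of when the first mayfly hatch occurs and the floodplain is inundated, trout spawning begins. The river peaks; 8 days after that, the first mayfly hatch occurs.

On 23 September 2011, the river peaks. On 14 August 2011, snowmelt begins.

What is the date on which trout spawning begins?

17 October 2011

The river peaks: Sep 23, 2011.
The first mayfly hatch occurs: Sep 23, 2011 + 8 days = Oct 1, 2011.
Snowmelt begins: Aug 14, 2011.
The floodplain is inundated: Aug 14, 2011 + 46 days = Sep 29, 2011.
Both prerequisites met — the first mayfly hatch occurs (Oct 1, 2011), the floodplain is inundated (Sep 29, 2011); the later is Oct 1, 2011.
Trout spawning begins: Oct 1, 2011 + 16 days = Oct 17, 2011.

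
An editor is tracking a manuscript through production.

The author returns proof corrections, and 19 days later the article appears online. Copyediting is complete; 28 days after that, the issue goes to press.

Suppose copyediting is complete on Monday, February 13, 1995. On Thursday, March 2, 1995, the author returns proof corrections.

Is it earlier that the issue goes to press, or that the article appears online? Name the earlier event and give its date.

The issue goes to press — Monday, March 13, 1995

Copyediting is complete: Feb 13, 1995.
The issue goes to press: Feb 13, 1995 + 28 days = Mar 13, 1995.
The author returns proof corrections: Mar 2, 1995.
The article appears online: Mar 2, 1995 + 19 days = Mar 21, 1995.
Comparing: the issue goes to press on Mar 13, 1995 vs the article appears online on Mar 21, 1995. Earlier: the issue goes to press.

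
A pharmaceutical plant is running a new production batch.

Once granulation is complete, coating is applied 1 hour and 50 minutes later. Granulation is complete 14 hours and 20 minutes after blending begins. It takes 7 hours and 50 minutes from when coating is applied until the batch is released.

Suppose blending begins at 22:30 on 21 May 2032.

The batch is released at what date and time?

22:30 on 22 May 2032

Blending begins: 22:30 May 21, 2032.
Granulation is complete: 22:30 May 21, 2032 + 14h20m = 12:50 May 22, 2032.
Coating is applied: 12:50 May 22, 2032 + 1h50m = 14:40 May 22, 2032.
The batch is released: 14:40 May 22, 2032 + 7h50m = 22:30 May 22, 2032.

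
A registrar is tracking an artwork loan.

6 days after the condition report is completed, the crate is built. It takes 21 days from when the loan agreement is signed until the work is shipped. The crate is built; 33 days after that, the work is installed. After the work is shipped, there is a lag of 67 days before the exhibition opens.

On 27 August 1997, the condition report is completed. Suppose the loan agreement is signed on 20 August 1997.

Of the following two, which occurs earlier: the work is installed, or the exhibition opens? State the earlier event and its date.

The work is installed — 5 October 1997

The condition report is completed: Aug 27, 1997.
The crate is built: Aug 27, 1997 + 6 days = Sep 2, 1997.
The work is installed: Sep 2, 1997 + 33 days = Oct 5, 1997.
The loan agreement is signed: Aug 20, 1997.
The work is shipped: Aug 20, 1997 + 21 days = Sep 10, 1997.
The exhibition opens: Sep 10, 1997 + 67 days = Nov 16, 1997.
Comparing: the work is installed on Oct 5, 1997 vs the exhibition opens on Nov 16, 1997. Earlier: the work is installed.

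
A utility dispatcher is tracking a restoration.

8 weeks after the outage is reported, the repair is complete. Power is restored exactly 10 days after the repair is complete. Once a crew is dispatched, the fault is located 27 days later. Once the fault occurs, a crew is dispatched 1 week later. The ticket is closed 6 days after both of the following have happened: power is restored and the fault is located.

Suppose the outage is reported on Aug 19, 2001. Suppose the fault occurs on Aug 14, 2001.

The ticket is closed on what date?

The outage is reported: Aug 19, 2001.
The repair is complete: Aug 19, 2001 + 8 weeks = Oct 14, 2001.
Power is restored: Oct 14, 2001 + 10 days = Oct 24, 2001.
The fault occurs: Aug 14, 2001.
A crew is dispatched: Aug 14, 2001 + 1 week = Aug 21, 2001.
The fault is located: Aug 21, 2001 + 27 days = Sep 17, 2001.
Both prerequisites met — power is restored (Oct 24, 2001), the fault is located (Sep 17, 2001); the later is Oct 24, 2001.
The ticket is closed: Oct 24, 2001 + 6 days = Oct 30, 2001.

Oct 30, 2001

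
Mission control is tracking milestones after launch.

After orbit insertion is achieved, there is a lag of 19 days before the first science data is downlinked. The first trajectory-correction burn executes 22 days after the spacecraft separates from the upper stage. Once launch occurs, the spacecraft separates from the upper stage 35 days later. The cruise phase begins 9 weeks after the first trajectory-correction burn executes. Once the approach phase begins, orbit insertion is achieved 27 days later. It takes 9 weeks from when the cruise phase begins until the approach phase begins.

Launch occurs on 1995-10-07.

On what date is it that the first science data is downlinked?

1996-05-23

Launch occurs: Oct 7, 1995.
The spacecraft separates from the upper stage: Oct 7, 1995 + 35 days = Nov 11, 1995.
The first trajectory-correction burn executes: Nov 11, 1995 + 22 days = Dec 3, 1995.
The cruise phase begins: Dec 3, 1995 + 9 weeks = Feb 4, 1996.
The approach phase begins: Feb 4, 1996 + 9 weeks = Apr 7, 1996.
Orbit insertion is achieved: Apr 7, 1996 + 27 days = May 4, 1996.
The first science data is downlinked: May 4, 1996 + 19 days = May 23, 1996.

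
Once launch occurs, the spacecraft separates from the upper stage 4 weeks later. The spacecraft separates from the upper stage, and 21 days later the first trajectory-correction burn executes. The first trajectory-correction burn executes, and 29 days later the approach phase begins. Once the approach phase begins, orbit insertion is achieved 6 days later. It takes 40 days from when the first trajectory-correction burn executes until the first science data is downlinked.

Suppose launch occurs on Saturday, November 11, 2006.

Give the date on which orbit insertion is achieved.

Launch occurs: Nov 11, 2006.
The spacecraft separates from the upper stage: Nov 11, 2006 + 4 weeks = Dec 9, 2006.
The first trajectory-correction burn executes: Dec 9, 2006 + 21 days = Dec 30, 2006.
The approach phase begins: Dec 30, 2006 + 29 days = Jan 28, 2007.
Orbit insertion is achieved: Jan 28, 2007 + 6 days = Feb 3, 2007.

Saturday, February 3, 2007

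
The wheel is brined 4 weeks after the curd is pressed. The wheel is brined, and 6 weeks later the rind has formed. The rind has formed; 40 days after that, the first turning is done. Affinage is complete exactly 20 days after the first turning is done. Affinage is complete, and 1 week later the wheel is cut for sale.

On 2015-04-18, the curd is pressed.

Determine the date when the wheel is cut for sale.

The curd is pressed: Apr 18, 2015.
The wheel is brined: Apr 18, 2015 + 4 weeks = May 16, 2015.
The rind has formed: May 16, 2015 + 6 weeks = Jun 27, 2015.
The first turning is done: Jun 27, 2015 + 40 days = Aug 6, 2015.
Affinage is complete: Aug 6, 2015 + 20 days = Aug 26, 2015.
The wheel is cut for sale: Aug 26, 2015 + 1 week = Sep 2, 2015.

2015-09-02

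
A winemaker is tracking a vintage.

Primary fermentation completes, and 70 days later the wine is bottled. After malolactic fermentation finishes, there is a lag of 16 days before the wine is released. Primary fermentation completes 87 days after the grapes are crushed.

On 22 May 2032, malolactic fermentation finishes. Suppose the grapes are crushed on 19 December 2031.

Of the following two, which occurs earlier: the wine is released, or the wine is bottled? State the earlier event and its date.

The wine is bottled — 24 May 2032

Malolactic fermentation finishes: May 22, 2032.
The wine is released: May 22, 2032 + 16 days = Jun 7, 2032.
The grapes are crushed: Dec 19, 2031.
Primary fermentation completes: Dec 19, 2031 + 87 days = Mar 15, 2032.
The wine is bottled: Mar 15, 2032 + 70 days = May 24, 2032.
Comparing: the wine is released on Jun 7, 2032 vs the wine is bottled on May 24, 2032. Earlier: the wine is bottled.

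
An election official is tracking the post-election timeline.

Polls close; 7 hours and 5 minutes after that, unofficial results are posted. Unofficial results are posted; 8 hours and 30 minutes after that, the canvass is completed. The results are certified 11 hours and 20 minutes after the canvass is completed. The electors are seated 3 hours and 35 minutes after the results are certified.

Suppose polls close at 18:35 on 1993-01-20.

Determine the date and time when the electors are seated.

Polls close: 18:35 Jan 20, 1993.
Unofficial results are posted: 18:35 Jan 20, 1993 + 7h05m = 01:40 Jan 21, 1993.
The canvass is completed: 01:40 Jan 21, 1993 + 8h30m = 10:10 Jan 21, 1993.
The results are certified: 10:10 Jan 21, 1993 + 11h20m = 21:30 Jan 21, 1993.
The electors are seated: 21:30 Jan 21, 1993 + 3h35m = 01:05 Jan 22, 1993.

01:05 on 1993-01-22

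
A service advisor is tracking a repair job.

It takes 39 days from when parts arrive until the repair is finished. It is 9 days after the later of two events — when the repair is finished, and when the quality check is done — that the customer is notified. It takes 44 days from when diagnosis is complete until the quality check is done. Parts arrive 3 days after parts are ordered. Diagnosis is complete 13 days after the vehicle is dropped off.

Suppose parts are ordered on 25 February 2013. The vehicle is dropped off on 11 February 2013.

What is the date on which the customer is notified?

Parts are ordered: Feb 25, 2013.
Parts arrive: Feb 25, 2013 + 3 days = Feb 28, 2013.
The repair is finished: Feb 28, 2013 + 39 days = Apr 8, 2013.
The vehicle is dropped off: Feb 11, 2013.
Diagnosis is complete: Feb 11, 2013 + 13 days = Feb 24, 2013.
The quality check is done: Feb 24, 2013 + 44 days = Apr 9, 2013.
Both prerequisites met — the repair is finished (Apr 8, 2013), the quality check is done (Apr 9, 2013); the later is Apr 9, 2013.
The customer is notified: Apr 9, 2013 + 9 days = Apr 18, 2013.

18 April 2013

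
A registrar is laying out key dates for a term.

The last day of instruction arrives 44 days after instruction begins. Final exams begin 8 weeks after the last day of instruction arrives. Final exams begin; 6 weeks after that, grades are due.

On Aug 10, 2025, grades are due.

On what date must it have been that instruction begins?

Grades are due: Aug 10, 2025.
Final exams begin: Aug 10, 2025 − 6 weeks = Jun 29, 2025.
The last day of instruction arrives: Jun 29, 2025 − 8 weeks = May 4, 2025.
Instruction begins: May 4, 2025 − 44 days = Mar 21, 2025.

Mar 21, 2025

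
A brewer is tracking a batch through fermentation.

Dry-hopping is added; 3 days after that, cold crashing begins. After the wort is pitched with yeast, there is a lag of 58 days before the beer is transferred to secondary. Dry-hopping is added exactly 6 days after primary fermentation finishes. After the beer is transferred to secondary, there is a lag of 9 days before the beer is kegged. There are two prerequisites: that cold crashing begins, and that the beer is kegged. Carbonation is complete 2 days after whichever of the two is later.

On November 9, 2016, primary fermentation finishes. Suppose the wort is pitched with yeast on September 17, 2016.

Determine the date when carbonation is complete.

Primary fermentation finishes: Nov 9, 2016.
Dry-hopping is added: Nov 9, 2016 + 6 days = Nov 15, 2016.
Cold crashing begins: Nov 15, 2016 + 3 days = Nov 18, 2016.
The wort is pitched with yeast: Sep 17, 2016.
The beer is transferred to secondary: Sep 17, 2016 + 58 days = Nov 14, 2016.
The beer is kegged: Nov 14, 2016 + 9 days = Nov 23, 2016.
Both prerequisites met — cold crashing begins (Nov 18, 2016), the beer is kegged (Nov 23, 2016); the later is Nov 23, 2016.
Carbonation is complete: Nov 23, 2016 + 2 days = Nov 25, 2016.

November 25, 2016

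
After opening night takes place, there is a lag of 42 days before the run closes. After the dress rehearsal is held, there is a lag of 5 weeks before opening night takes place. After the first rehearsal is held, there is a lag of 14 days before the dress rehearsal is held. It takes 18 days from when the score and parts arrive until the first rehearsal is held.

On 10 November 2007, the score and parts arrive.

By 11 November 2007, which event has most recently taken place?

The score and parts arrive: Nov 10, 2007.
The first rehearsal is held: Nov 10, 2007 + 18 days = Nov 28, 2007.
The dress rehearsal is held: Nov 28, 2007 + 14 days = Dec 12, 2007.
Opening night takes place: Dec 12, 2007 + 5 weeks = Jan 16, 2008.
The run closes: Jan 16, 2008 + 42 days = Feb 27, 2008.
Nov 11, 2007 falls between when the score and parts arrive (Nov 10, 2007) and when the first rehearsal is held (Nov 28, 2007).

The score and parts arrive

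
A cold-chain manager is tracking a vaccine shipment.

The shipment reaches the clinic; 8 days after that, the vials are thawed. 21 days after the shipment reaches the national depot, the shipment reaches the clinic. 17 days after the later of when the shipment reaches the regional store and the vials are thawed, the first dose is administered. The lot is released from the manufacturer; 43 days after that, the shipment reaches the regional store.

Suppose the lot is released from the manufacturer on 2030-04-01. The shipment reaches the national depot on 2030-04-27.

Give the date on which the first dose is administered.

The lot is released from the manufacturer: Apr 1, 2030.
The shipment reaches the regional store: Apr 1, 2030 + 43 days = May 14, 2030.
The shipment reaches the national depot: Apr 27, 2030.
The shipment reaches the clinic: Apr 27, 2030 + 21 days = May 18, 2030.
The vials are thawed: May 18, 2030 + 8 days = May 26, 2030.
Both prerequisites met — the shipment reaches the regional store (May 14, 2030), the vials are thawed (May 26, 2030); the later is May 26, 2030.
The first dose is administered: May 26, 2030 + 17 days = Jun 12, 2030.

2030-06-12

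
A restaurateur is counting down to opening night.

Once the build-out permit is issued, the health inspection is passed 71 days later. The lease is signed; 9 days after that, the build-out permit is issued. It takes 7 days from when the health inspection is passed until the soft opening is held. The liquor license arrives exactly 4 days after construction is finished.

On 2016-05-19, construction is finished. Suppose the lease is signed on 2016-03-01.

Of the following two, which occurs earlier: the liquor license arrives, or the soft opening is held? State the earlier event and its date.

Construction is finished: May 19, 2016.
The liquor license arrives: May 19, 2016 + 4 days = May 23, 2016.
The lease is signed: Mar 1, 2016.
The build-out permit is issued: Mar 1, 2016 + 9 days = Mar 10, 2016.
The health inspection is passed: Mar 10, 2016 + 71 days = May 20, 2016.
The soft opening is held: May 20, 2016 + 7 days = May 27, 2016.
Comparing: the liquor license arrives on May 23, 2016 vs the soft opening is held on May 27, 2016. Earlier: the liquor license arrives.

The liquor license arrives — 2016-05-23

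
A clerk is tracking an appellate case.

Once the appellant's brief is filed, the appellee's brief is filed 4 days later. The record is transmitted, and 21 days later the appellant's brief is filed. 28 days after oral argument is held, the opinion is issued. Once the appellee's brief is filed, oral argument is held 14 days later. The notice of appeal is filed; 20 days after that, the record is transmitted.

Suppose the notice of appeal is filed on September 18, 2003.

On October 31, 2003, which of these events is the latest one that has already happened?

The notice of appeal is filed: Sep 18, 2003.
The record is transmitted: Sep 18, 2003 + 20 days = Oct 8, 2003.
The appellant's brief is filed: Oct 8, 2003 + 21 days = Oct 29, 2003.
The appellee's brief is filed: Oct 29, 2003 + 4 days = Nov 2, 2003.
Oral argument is held: Nov 2, 2003 + 14 days = Nov 16, 2003.
The opinion is issued: Nov 16, 2003 + 28 days = Dec 14, 2003.
Oct 31, 2003 falls between when the appellant's brief is filed (Oct 29, 2003) and when the appellee's brief is filed (Nov 2, 2003).

The appellant's brief is filed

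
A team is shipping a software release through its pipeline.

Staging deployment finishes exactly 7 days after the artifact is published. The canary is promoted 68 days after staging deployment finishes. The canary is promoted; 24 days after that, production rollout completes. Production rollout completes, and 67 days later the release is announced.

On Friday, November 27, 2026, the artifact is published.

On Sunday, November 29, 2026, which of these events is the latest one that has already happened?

The artifact is published: Nov 27, 2026.
Staging deployment finishes: Nov 27, 2026 + 7 days = Dec 4, 2026.
The canary is promoted: Dec 4, 2026 + 68 days = Feb 10, 2027.
Production rollout completes: Feb 10, 2027 + 24 days = Mar 6, 2027.
The release is announced: Mar 6, 2027 + 67 days = May 12, 2027.
Nov 29, 2026 falls between when the artifact is published (Nov 27, 2026) and when staging deployment finishes (Dec 4, 2026).

The artifact is published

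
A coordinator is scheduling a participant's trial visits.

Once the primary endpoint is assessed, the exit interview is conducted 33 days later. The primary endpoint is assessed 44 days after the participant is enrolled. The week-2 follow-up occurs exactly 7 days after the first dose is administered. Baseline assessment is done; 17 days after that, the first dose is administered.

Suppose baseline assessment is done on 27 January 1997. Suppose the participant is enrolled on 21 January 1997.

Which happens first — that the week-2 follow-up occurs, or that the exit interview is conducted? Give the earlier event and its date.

The week-2 follow-up occurs — 20 February 1997

Baseline assessment is done: Jan 27, 1997.
The first dose is administered: Jan 27, 1997 + 17 days = Feb 13, 1997.
The week-2 follow-up occurs: Feb 13, 1997 + 7 days = Feb 20, 1997.
The participant is enrolled: Jan 21, 1997.
The primary endpoint is assessed: Jan 21, 1997 + 44 days = Mar 6, 1997.
The exit interview is conducted: Mar 6, 1997 + 33 days = Apr 8, 1997.
Comparing: the week-2 follow-up occurs on Feb 20, 1997 vs the exit interview is conducted on Apr 8, 1997. Earlier: the week-2 follow-up occurs.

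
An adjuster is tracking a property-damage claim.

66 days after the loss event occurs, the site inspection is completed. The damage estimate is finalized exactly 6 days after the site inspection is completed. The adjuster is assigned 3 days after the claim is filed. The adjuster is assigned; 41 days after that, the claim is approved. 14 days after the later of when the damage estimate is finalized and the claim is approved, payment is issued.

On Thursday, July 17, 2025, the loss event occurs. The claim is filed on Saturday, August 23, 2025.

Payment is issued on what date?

The loss event occurs: Jul 17, 2025.
The site inspection is completed: Jul 17, 2025 + 66 days = Sep 21, 2025.
The damage estimate is finalized: Sep 21, 2025 + 6 days = Sep 27, 2025.
The claim is filed: Aug 23, 2025.
The adjuster is assigned: Aug 23, 2025 + 3 days = Aug 26, 2025.
The claim is approved: Aug 26, 2025 + 41 days = Oct 6, 2025.
Both prerequisites met — the damage estimate is finalized (Sep 27, 2025), the claim is approved (Oct 6, 2025); the later is Oct 6, 2025.
Payment is issued: Oct 6, 2025 + 14 days = Oct 20, 2025.

Monday, October 20, 2025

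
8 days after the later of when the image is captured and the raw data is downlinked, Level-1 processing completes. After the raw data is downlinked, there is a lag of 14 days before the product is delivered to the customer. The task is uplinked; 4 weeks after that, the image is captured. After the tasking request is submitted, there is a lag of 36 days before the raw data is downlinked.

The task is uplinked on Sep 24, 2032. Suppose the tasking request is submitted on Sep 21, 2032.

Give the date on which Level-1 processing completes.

The task is uplinked: Sep 24, 2032.
The image is captured: Sep 24, 2032 + 4 weeks = Oct 22, 2032.
The tasking request is submitted: Sep 21, 2032.
The raw data is downlinked: Sep 21, 2032 + 36 days = Oct 27, 2032.
Both prerequisites met — the image is captured (Oct 22, 2032), the raw data is downlinked (Oct 27, 2032); the later is Oct 27, 2032.
Level-1 processing completes: Oct 27, 2032 + 8 days = Nov 4, 2032.

Nov 4, 2032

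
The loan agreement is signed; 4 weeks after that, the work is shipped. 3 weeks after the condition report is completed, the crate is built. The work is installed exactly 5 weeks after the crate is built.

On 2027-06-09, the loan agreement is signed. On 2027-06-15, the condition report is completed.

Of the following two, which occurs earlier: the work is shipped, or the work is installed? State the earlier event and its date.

The work is shipped — 2027-07-07

The loan agreement is signed: Jun 9, 2027.
The work is shipped: Jun 9, 2027 + 4 weeks = Jul 7, 2027.
The condition report is completed: Jun 15, 2027.
The crate is built: Jun 15, 2027 + 3 weeks = Jul 6, 2027.
The work is installed: Jul 6, 2027 + 5 weeks = Aug 10, 2027.
Comparing: the work is shipped on Jul 7, 2027 vs the work is installed on Aug 10, 2027. Earlier: the work is shipped.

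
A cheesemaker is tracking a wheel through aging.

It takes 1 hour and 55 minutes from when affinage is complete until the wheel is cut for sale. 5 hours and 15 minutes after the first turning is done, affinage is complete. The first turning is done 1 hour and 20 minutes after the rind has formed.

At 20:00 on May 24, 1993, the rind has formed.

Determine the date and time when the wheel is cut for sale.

The rind has formed: 20:00 May 24, 1993.
The first turning is done: 20:00 May 24, 1993 + 1h20m = 21:20 May 24, 1993.
Affinage is complete: 21:20 May 24, 1993 + 5h15m = 02:35 May 25, 1993.
The wheel is cut for sale: 02:35 May 25, 1993 + 1h55m = 04:30 May 25, 1993.

04:30 on May 25, 1993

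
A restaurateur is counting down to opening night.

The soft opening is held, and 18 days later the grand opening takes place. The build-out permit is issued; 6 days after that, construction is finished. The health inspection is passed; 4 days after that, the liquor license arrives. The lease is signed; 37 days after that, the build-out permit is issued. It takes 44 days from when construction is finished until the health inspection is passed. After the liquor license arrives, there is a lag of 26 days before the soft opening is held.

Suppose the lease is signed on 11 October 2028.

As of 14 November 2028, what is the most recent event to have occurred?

The lease is signed

The lease is signed: Oct 11, 2028.
The build-out permit is issued: Oct 11, 2028 + 37 days = Nov 17, 2028.
Construction is finished: Nov 17, 2028 + 6 days = Nov 23, 2028.
The health inspection is passed: Nov 23, 2028 + 44 days = Jan 6, 2029.
The liquor license arrives: Jan 6, 2029 + 4 days = Jan 10, 2029.
The soft opening is held: Jan 10, 2029 + 26 days = Feb 5, 2029.
The grand opening takes place: Feb 5, 2029 + 18 days = Feb 23, 2029.
Nov 14, 2028 falls between when the lease is signed (Oct 11, 2028) and when the build-out permit is issued (Nov 17, 2028).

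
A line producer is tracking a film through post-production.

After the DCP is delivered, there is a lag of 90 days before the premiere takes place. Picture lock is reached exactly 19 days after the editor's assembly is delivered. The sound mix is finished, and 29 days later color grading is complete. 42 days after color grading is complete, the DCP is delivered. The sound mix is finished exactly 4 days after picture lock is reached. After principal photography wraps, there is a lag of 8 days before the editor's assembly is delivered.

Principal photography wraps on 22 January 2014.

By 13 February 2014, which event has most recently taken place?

Principal photography wraps: Jan 22, 2014.
The editor's assembly is delivered: Jan 22, 2014 + 8 days = Jan 30, 2014.
Picture lock is reached: Jan 30, 2014 + 19 days = Feb 18, 2014.
The sound mix is finished: Feb 18, 2014 + 4 days = Feb 22, 2014.
Color grading is complete: Feb 22, 2014 + 29 days = Mar 23, 2014.
The DCP is delivered: Mar 23, 2014 + 42 days = May 4, 2014.
The premiere takes place: May 4, 2014 + 90 days = Aug 2, 2014.
Feb 13, 2014 falls between when the editor's assembly is delivered (Jan 30, 2014) and when picture lock is reached (Feb 18, 2014).

The editor's assembly is delivered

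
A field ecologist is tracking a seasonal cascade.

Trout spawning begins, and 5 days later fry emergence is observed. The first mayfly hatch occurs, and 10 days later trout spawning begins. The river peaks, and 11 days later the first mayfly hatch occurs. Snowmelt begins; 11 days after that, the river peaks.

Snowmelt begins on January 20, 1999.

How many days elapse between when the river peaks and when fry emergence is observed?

Causal path: the river peaks → the first mayfly hatch occurs → trout spawning begins → fry emergence is observed.
Total delay along the path: 11 + 10 + 5 = 26 days.

26 days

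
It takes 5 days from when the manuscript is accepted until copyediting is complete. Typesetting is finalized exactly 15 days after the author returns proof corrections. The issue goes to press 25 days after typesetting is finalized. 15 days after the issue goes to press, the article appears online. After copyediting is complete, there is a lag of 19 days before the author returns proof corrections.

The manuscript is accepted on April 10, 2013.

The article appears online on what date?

The manuscript is accepted: Apr 10, 2013.
Copyediting is complete: Apr 10, 2013 + 5 days = Apr 15, 2013.
The author returns proof corrections: Apr 15, 2013 + 19 days = May 4, 2013.
Typesetting is finalized: May 4, 2013 + 15 days = May 19, 2013.
The issue goes to press: May 19, 2013 + 25 days = Jun 13, 2013.
The article appears online: Jun 13, 2013 + 15 days = Jun 28, 2013.

June 28, 2013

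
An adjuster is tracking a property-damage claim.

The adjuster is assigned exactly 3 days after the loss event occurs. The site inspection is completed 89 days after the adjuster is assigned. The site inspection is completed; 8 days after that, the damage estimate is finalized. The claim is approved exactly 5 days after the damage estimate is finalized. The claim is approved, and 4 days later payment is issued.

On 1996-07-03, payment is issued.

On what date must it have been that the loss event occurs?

1996-03-16

Payment is issued: Jul 3, 1996.
The claim is approved: Jul 3, 1996 − 4 days = Jun 29, 1996.
The damage estimate is finalized: Jun 29, 1996 − 5 days = Jun 24, 1996.
The site inspection is completed: Jun 24, 1996 − 8 days = Jun 16, 1996.
The adjuster is assigned: Jun 16, 1996 − 89 days = Mar 19, 1996.
The loss event occurs: Mar 19, 1996 − 3 days = Mar 16, 1996.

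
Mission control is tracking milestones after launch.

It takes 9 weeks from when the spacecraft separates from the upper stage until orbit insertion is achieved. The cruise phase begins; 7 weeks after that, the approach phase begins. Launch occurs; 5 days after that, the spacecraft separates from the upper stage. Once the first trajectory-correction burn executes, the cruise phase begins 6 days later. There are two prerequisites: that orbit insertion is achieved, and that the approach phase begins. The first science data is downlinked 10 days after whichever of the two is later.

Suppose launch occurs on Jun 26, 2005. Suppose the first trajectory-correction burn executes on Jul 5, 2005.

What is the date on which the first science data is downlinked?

Launch occurs: Jun 26, 2005.
The spacecraft separates from the upper stage: Jun 26, 2005 + 5 days = Jul 1, 2005.
Orbit insertion is achieved: Jul 1, 2005 + 9 weeks = Sep 2, 2005.
The first trajectory-correction burn executes: Jul 5, 2005.
The cruise phase begins: Jul 5, 2005 + 6 days = Jul 11, 2005.
The approach phase begins: Jul 11, 2005 + 7 weeks = Aug 29, 2005.
Both prerequisites met — orbit insertion is achieved (Sep 2, 2005), the approach phase begins (Aug 29, 2005); the later is Sep 2, 2005.
The first science data is downlinked: Sep 2, 2005 + 10 days = Sep 12, 2005.

Sep 12, 2005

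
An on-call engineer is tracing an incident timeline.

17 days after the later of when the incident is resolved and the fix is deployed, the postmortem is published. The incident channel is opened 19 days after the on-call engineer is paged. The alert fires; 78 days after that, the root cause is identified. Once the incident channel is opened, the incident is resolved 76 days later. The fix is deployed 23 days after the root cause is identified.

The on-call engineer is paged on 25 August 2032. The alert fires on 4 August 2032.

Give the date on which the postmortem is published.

The on-call engineer is paged: Aug 25, 2032.
The incident channel is opened: Aug 25, 2032 + 19 days = Sep 13, 2032.
The incident is resolved: Sep 13, 2032 + 76 days = Nov 28, 2032.
The alert fires: Aug 4, 2032.
The root cause is identified: Aug 4, 2032 + 78 days = Oct 21, 2032.
The fix is deployed: Oct 21, 2032 + 23 days = Nov 13, 2032.
Both prerequisites met — the incident is resolved (Nov 28, 2032), the fix is deployed (Nov 13, 2032); the later is Nov 28, 2032.
The postmortem is published: Nov 28, 2032 + 17 days = Dec 15, 2032.

15 December 2032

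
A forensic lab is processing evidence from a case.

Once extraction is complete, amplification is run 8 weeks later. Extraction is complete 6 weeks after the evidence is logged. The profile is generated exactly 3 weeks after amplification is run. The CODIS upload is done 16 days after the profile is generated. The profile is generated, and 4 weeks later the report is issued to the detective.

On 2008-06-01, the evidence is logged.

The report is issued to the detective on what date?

2008-10-26

The evidence is logged: Jun 1, 2008.
Extraction is complete: Jun 1, 2008 + 6 weeks = Jul 13, 2008.
Amplification is run: Jul 13, 2008 + 8 weeks = Sep 7, 2008.
The profile is generated: Sep 7, 2008 + 3 weeks = Sep 28, 2008.
The report is issued to the detective: Sep 28, 2008 + 4 weeks = Oct 26, 2008.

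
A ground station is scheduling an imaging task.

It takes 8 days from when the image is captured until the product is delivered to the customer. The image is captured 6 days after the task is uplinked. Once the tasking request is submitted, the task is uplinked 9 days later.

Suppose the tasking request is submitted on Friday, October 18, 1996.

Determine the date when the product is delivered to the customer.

Sunday, November 10, 1996

The tasking request is submitted: Oct 18, 1996.
The task is uplinked: Oct 18, 1996 + 9 days = Oct 27, 1996.
The image is captured: Oct 27, 1996 + 6 days = Nov 2, 1996.
The product is delivered to the customer: Nov 2, 1996 + 8 days = Nov 10, 1996.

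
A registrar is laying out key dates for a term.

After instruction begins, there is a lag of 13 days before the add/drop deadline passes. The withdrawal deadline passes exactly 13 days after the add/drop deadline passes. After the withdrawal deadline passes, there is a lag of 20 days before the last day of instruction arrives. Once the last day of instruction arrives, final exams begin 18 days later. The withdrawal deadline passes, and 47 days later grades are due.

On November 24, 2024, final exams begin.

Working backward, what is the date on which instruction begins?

September 21, 2024

Final exams begin: Nov 24, 2024.
The last day of instruction arrives: Nov 24, 2024 − 18 days = Nov 6, 2024.
The withdrawal deadline passes: Nov 6, 2024 − 20 days = Oct 17, 2024.
The add/drop deadline passes: Oct 17, 2024 − 13 days = Oct 4, 2024.
Instruction begins: Oct 4, 2024 − 13 days = Sep 21, 2024.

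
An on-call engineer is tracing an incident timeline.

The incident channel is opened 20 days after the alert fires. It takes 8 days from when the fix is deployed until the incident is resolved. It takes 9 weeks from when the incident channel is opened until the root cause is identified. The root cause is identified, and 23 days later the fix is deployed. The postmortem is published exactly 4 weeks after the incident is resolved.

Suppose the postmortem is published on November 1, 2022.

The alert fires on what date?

June 12, 2022

The postmortem is published: Nov 1, 2022.
The incident is resolved: Nov 1, 2022 − 4 weeks = Oct 4, 2022.
The fix is deployed: Oct 4, 2022 − 8 days = Sep 26, 2022.
The root cause is identified: Sep 26, 2022 − 23 days = Sep 3, 2022.
The incident channel is opened: Sep 3, 2022 − 9 weeks = Jul 2, 2022.
The alert fires: Jul 2, 2022 − 20 days = Jun 12, 2022.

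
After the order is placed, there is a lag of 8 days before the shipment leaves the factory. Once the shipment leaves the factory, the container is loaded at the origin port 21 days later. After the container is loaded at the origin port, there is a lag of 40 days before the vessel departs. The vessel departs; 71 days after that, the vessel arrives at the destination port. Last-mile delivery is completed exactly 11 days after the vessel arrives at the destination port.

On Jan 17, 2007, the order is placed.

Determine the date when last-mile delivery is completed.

Jun 17, 2007

The order is placed: Jan 17, 2007.
The shipment leaves the factory: Jan 17, 2007 + 8 days = Jan 25, 2007.
The container is loaded at the origin port: Jan 25, 2007 + 21 days = Feb 15, 2007.
The vessel departs: Feb 15, 2007 + 40 days = Mar 27, 2007.
The vessel arrives at the destination port: Mar 27, 2007 + 71 days = Jun 6, 2007.
Last-mile delivery is completed: Jun 6, 2007 + 11 days = Jun 17, 2007.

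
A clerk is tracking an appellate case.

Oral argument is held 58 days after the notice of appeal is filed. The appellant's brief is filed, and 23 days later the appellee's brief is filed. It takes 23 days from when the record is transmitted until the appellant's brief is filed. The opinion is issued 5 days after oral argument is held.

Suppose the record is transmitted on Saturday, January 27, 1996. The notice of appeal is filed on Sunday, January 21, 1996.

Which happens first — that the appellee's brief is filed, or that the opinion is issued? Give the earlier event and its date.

The appellee's brief is filed — Wednesday, March 13, 1996

The record is transmitted: Jan 27, 1996.
The appellant's brief is filed: Jan 27, 1996 + 23 days = Feb 19, 1996.
The appellee's brief is filed: Feb 19, 1996 + 23 days = Mar 13, 1996.
The notice of appeal is filed: Jan 21, 1996.
Oral argument is held: Jan 21, 1996 + 58 days = Mar 19, 1996.
The opinion is issued: Mar 19, 1996 + 5 days = Mar 24, 1996.
Comparing: the appellee's brief is filed on Mar 13, 1996 vs the opinion is issued on Mar 24, 1996. Earlier: the appellee's brief is filed.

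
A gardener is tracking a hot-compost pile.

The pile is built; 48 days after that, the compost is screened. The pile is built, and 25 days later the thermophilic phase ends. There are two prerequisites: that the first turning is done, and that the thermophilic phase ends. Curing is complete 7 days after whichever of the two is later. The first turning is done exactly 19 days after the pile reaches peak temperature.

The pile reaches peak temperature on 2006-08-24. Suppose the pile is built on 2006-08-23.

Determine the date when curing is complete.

2006-09-24

The pile reaches peak temperature: Aug 24, 2006.
The first turning is done: Aug 24, 2006 + 19 days = Sep 12, 2006.
The pile is built: Aug 23, 2006.
The thermophilic phase ends: Aug 23, 2006 + 25 days = Sep 17, 2006.
Both prerequisites met — the first turning is done (Sep 12, 2006), the thermophilic phase ends (Sep 17, 2006); the later is Sep 17, 2006.
Curing is complete: Sep 17, 2006 + 7 days = Sep 24, 2006.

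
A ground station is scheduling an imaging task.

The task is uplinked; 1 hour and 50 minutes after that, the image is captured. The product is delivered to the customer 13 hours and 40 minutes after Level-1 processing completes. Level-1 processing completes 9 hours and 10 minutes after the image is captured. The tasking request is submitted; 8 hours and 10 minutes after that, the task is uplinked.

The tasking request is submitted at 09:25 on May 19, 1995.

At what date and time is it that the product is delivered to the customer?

The tasking request is submitted: 09:25 May 19, 1995.
The task is uplinked: 09:25 May 19, 1995 + 8h10m = 17:35 May 19, 1995.
The image is captured: 17:35 May 19, 1995 + 1h50m = 19:25 May 19, 1995.
Level-1 processing completes: 19:25 May 19, 1995 + 9h10m = 04:35 May 20, 1995.
The product is delivered to the customer: 04:35 May 20, 1995 + 13h40m = 18:15 May 20, 1995.

18:15 on May 20, 1995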